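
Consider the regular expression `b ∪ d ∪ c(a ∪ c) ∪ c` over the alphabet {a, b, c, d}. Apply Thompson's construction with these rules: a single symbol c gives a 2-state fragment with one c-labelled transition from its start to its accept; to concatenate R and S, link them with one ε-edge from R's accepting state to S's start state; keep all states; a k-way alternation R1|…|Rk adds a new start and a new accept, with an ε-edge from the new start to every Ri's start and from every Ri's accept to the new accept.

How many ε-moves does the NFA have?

Recursing over subexpressions:
Each of the 6 symbol leaves contributes 0 ε-transitions.
  a ∪ c — 4 ε-transitions
  c(a ∪ c) — 5 ε-transitions
  b ∪ d ∪ c(a ∪ c) ∪ c — 13 ε-transitions

13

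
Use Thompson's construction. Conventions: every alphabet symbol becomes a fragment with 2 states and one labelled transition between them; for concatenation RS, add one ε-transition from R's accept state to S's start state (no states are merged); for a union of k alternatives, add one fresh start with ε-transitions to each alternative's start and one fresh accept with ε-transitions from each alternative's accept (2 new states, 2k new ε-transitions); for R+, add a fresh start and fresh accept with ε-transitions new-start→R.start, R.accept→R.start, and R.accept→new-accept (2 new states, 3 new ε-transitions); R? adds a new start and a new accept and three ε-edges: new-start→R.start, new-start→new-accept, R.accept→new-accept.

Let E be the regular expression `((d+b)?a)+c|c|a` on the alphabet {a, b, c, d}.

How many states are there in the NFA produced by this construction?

Building bottom-up:
Each of the 6 symbol leaves contributes a 2-state fragment.
  d+ → 4 states
  d+b → 6 states
  (d+b)? → 8 states
  (d+b)?a → 10 states
  ((d+b)?a)+ → 12 states
  ((d+b)?a)+c → 14 states
  ((d+b)?a)+c|c|a → 20 states

20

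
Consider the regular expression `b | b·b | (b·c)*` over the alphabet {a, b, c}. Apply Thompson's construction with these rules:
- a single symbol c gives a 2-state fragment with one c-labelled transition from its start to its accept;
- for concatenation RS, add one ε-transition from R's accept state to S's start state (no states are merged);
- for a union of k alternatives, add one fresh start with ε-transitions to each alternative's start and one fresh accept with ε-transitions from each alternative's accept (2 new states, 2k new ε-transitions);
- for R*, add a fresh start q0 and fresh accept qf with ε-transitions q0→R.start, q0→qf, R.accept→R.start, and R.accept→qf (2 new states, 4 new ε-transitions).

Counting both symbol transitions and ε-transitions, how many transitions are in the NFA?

Recursing over subexpressions:
Each of the 5 symbol leaves contributes 1 transition (1 symbol, 0 ε).
  b·b → 3 transitions (2 symbol, 1 ε)
  b·c → 3 transitions (2 symbol, 1 ε)
  (b·c)* → 7 transitions (2 symbol, 5 ε)
  b | b·b | (b·c)* → 17 transitions (5 symbol, 12 ε)

17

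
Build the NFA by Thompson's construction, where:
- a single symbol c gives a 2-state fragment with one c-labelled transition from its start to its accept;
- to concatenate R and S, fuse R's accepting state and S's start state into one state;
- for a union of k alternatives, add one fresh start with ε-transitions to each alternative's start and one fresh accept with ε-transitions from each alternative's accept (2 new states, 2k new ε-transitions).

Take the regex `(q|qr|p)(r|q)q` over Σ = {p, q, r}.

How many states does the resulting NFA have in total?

15

Per subexpression:
Each of the 7 symbol leaves contributes a 2-state fragment.
  qr : 3 states
  q|qr|p : 9 states
  r|q : 6 states
  (q|qr|p)(r|q)q : 15 states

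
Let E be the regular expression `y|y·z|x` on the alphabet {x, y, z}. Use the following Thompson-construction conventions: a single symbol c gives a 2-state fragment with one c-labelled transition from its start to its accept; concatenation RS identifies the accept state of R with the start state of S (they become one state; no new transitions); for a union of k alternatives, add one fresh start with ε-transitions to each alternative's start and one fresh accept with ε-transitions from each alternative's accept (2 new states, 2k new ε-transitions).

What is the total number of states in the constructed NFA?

Per subexpression:
Each of the 4 symbol leaves contributes a 2-state fragment.
  y·z — 3 states
  y|y·z|x — 9 states

9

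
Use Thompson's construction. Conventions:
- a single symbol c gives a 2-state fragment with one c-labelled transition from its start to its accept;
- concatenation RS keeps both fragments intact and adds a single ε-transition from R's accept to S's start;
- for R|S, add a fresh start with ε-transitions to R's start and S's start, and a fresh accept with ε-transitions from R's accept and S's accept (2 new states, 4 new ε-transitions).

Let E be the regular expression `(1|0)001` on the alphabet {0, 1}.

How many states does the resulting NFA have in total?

Per subexpression:
Each of the 5 symbol leaves contributes a 2-state fragment.
  1|0 → 6 states
  (1|0)001 → 12 states

12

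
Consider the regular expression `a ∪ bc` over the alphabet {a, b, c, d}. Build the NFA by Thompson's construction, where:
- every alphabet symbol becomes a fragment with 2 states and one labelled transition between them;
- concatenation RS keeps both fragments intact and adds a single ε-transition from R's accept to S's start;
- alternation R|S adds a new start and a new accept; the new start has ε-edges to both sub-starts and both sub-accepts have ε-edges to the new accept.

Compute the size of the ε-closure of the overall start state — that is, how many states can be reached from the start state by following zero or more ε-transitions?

Compute the ε-closure size of each fragment's start state recursively; a symbol fragment's start has no outgoing ε-edge, so its closure is just itself (size 1).
  bc : C equals the left operand's closure size = 1 (its accept is not ε-reachable, so the closure stops there)
  a ∪ bc : C = 1 + 1 + 1 = 3 (the new accept is not ε-reachable since no branch accepts ε)

3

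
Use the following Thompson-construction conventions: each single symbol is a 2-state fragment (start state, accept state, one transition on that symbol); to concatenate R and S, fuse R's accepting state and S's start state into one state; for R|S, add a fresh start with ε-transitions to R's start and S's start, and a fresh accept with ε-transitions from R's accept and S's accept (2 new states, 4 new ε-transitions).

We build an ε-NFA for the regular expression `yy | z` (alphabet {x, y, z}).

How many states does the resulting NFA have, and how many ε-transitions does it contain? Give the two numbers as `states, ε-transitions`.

7, 4

Per subexpression:
Each of the 3 symbol leaves contributes 2 states and 0 ε-transitions.
  yy : 3 states, 0 ε-transitions
  yy | z : 7 states, 4 ε-transitions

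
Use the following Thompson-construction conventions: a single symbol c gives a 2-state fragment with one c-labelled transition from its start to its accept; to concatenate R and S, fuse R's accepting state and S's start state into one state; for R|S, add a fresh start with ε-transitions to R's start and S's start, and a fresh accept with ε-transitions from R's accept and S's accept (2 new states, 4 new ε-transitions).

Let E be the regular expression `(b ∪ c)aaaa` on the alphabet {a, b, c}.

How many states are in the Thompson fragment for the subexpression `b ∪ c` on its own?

6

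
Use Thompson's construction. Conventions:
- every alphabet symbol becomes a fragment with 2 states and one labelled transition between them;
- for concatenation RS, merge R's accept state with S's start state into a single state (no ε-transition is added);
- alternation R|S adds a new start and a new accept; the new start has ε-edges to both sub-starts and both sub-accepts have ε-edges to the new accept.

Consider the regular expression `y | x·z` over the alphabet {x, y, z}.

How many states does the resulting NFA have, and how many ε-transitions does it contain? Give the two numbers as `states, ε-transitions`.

Per subexpression:
Each of the 3 symbol leaves contributes 2 states and 0 ε-transitions.
  x·z : 3 states, 0 ε-transitions
  y | x·z : 7 states, 4 ε-transitions

7, 4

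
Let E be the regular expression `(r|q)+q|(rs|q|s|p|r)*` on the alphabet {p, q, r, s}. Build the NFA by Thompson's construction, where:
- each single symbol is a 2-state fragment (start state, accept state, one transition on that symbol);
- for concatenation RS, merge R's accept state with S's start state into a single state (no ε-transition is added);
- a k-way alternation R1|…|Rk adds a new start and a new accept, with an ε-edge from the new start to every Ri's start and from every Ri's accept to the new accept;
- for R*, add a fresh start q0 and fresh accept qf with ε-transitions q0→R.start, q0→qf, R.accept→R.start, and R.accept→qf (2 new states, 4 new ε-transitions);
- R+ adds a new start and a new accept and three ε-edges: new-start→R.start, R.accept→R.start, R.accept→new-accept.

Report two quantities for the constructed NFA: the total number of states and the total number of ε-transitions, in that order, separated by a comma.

Recursing over subexpressions:
Each of the 9 symbol leaves contributes 2 states and 0 ε-transitions.
  r|q : 6 states, 4 ε-transitions
  (r|q)+ : 8 states, 7 ε-transitions
  (r|q)+q : 9 states, 7 ε-transitions
  rs : 3 states, 0 ε-transitions
  rs|q|s|p|r : 13 states, 10 ε-transitions
  (rs|q|s|p|r)* : 15 states, 14 ε-transitions
  (r|q)+q|(rs|q|s|p|r)* : 26 states, 25 ε-transitions

26, 25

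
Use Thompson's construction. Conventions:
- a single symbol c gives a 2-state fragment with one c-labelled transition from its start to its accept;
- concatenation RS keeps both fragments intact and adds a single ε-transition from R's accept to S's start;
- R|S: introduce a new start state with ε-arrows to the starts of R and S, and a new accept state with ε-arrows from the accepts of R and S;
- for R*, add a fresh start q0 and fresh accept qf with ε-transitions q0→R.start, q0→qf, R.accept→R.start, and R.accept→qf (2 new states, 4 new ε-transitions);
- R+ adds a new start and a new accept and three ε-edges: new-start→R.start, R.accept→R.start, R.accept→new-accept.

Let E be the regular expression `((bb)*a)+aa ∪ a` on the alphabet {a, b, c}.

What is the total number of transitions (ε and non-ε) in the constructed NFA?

21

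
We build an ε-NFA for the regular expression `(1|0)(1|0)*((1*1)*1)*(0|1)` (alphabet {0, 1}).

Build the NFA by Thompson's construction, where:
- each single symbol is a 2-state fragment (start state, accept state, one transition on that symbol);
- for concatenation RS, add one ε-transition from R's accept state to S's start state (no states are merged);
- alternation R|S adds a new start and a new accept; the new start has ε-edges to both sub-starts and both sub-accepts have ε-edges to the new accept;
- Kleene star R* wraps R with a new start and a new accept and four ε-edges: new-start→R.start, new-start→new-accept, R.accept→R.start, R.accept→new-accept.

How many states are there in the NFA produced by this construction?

32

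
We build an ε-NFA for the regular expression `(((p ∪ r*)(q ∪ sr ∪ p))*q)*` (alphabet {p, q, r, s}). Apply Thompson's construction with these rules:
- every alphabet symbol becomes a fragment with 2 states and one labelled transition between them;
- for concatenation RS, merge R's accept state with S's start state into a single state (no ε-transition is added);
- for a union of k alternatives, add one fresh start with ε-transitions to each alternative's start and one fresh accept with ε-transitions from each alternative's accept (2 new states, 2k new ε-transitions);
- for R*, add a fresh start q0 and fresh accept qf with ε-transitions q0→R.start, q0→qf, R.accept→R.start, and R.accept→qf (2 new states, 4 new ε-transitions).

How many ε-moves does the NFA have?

Recursing over subexpressions:
Each of the 7 symbol leaves contributes 0 ε-transitions.
  r* → 4 ε-transitions
  p ∪ r* → 8 ε-transitions
  sr → 0 ε-transitions
  q ∪ sr ∪ p → 6 ε-transitions
  (p ∪ r*)(q ∪ sr ∪ p) → 14 ε-transitions
  ((p ∪ r*)(q ∪ sr ∪ p))* → 18 ε-transitions
  ((p ∪ r*)(q ∪ sr ∪ p))*q → 18 ε-transitions
  (((p ∪ r*)(q ∪ sr ∪ p))*q)* → 22 ε-transitions

22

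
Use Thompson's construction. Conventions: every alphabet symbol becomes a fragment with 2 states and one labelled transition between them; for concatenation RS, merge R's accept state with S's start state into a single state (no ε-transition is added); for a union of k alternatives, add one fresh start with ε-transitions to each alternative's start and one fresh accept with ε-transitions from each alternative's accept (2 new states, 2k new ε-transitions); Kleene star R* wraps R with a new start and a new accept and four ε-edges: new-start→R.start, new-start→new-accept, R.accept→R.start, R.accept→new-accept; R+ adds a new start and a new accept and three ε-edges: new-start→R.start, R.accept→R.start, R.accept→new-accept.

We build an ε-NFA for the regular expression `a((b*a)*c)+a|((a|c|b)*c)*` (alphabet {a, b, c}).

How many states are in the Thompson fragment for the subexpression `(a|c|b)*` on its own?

10

Fragment for `(a|c|b)*`:
Each of the 3 symbol leaves contributes a 2-state fragment.
  a|c|b — 8 states
  (a|c|b)* — 10 states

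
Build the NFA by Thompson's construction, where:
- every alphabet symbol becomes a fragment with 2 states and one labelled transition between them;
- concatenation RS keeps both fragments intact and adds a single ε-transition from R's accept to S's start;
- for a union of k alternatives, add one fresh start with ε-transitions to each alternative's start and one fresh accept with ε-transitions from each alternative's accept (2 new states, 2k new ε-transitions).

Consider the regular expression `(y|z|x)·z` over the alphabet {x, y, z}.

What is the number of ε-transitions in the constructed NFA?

Recursing over subexpressions:
Each of the 4 symbol leaves contributes 0 ε-transitions.
  y|z|x — 6 ε-transitions
  (y|z|x)·z — 7 ε-transitions

7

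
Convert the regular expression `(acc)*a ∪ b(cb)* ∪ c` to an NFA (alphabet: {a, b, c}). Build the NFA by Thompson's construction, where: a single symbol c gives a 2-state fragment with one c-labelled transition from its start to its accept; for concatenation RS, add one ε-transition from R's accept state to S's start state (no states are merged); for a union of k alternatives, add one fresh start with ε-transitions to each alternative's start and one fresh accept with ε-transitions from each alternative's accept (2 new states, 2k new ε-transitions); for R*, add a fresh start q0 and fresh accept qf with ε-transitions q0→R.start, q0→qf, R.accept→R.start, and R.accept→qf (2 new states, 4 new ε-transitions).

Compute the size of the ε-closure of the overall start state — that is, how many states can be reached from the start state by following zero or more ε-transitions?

7

Compute the ε-closure size of each fragment's start state recursively; a symbol fragment's start has no outgoing ε-edge, so its closure is just itself (size 1).
  acc : same as the first factor's closure: |closure| = 1
  (acc)* : new start has ε-edges to the inner start and to the new accept, so |closure| = 2 + 1 = 3
  (acc)*a : |closure| = 3 + 1 = 4 (closure spills across the concat boundary because the left factor accepts ε)
  cb : |closure| equals the left operand's closure size = 1 (its accept is not ε-reachable, so the closure stops there)
  (cb)* : |closure| = 1 (new start) + 1 (body) + 1 (new accept) = 3
  b(cb)* : |closure| equals the left operand's closure size = 1 (its accept is not ε-reachable, so the closure stops there)
  (acc)*a ∪ b(cb)* ∪ c : |closure| = 1 + 4 + 1 + 1 = 7 (the new accept is not ε-reachable since no branch accepts ε)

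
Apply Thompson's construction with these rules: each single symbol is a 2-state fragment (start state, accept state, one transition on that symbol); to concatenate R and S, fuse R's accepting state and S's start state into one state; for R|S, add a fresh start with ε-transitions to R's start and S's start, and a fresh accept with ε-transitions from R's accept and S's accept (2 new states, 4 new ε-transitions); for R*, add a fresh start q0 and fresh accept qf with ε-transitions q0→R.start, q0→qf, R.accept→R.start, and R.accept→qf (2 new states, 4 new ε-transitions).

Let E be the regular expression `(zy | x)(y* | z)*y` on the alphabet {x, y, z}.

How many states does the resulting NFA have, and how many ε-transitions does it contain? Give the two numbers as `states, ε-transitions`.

17, 16

Bottom-up over the parse tree:
Each of the 6 symbol leaves contributes 2 states and 0 ε-transitions.
  zy — 3 states, 0 ε-transitions
  zy | x — 7 states, 4 ε-transitions
  y* — 4 states, 4 ε-transitions
  y* | z — 8 states, 8 ε-transitions
  (y* | z)* — 10 states, 12 ε-transitions
  (zy | x)(y* | z)*y — 17 states, 16 ε-transitions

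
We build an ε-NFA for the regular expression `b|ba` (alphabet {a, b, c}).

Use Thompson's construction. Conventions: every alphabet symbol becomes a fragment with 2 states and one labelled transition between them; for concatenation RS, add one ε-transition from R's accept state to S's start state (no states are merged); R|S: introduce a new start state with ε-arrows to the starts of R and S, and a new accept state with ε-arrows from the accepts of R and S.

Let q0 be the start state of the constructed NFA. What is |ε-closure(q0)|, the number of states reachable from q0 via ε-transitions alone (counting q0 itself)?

3

Compute the ε-closure size of each fragment's start state recursively; a symbol fragment's start has no outgoing ε-edge, so its closure is just itself (size 1).
  ba → same as the first factor's closure: |closure| = 1
  b|ba → new start ε-reaches every alternative's start; none of them accept ε, so the new accept is not reached: |closure| = 1 + 1 + 1 = 3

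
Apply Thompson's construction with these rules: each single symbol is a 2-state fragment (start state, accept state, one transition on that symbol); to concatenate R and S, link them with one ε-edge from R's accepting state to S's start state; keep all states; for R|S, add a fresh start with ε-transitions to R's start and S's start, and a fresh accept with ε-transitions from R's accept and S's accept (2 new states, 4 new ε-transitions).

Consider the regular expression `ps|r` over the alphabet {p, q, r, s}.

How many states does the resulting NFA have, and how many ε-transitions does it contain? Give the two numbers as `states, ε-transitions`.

8, 5

Bottom-up over the parse tree:
Each of the 3 symbol leaves contributes 2 states and 0 ε-transitions.
  ps — 4 states, 1 ε-transition
  ps|r — 8 states, 5 ε-transitions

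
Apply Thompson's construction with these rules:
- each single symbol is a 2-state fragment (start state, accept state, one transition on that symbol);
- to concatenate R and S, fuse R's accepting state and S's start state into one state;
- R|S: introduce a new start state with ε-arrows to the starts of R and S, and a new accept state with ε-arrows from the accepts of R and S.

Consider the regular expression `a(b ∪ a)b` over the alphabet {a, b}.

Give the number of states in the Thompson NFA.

By structural recursion:
Each of the 4 symbol leaves contributes a 2-state fragment.
  b ∪ a : 6 states
  a(b ∪ a)b : 8 states

8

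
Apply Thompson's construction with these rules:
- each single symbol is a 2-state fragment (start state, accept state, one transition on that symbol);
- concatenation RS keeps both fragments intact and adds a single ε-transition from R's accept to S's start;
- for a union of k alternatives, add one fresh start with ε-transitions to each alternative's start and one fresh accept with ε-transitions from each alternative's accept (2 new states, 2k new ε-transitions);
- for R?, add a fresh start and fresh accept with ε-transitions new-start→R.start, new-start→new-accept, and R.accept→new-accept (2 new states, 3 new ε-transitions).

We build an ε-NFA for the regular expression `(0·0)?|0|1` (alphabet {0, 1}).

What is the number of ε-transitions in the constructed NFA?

Building bottom-up:
Each of the 4 symbol leaves contributes 0 ε-transitions.
  0·0 = 1 ε-transition
  (0·0)? = 4 ε-transitions
  (0·0)?|0|1 = 10 ε-transitions

10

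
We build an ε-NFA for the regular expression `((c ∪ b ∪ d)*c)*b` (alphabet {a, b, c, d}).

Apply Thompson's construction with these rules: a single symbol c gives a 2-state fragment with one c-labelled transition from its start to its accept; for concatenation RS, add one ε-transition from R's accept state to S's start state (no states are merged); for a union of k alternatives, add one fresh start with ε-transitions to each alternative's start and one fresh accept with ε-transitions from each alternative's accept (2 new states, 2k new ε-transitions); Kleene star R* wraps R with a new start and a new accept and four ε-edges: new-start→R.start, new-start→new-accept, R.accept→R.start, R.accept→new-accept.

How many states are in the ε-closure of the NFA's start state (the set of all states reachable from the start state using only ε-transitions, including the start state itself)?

10

Work bottom-up. For each fragment F, track |ε-closure(F.start)| and whether F's accept lies in that closure (i.e. whether F accepts ε). A single-symbol fragment has closure size 1 and does not accept ε.
  c ∪ b ∪ d → |closure| = 1 + 1 + 1 + 1 = 4 (the new accept is not ε-reachable since no branch accepts ε)
  (c ∪ b ∪ d)* → the star's fresh start ε-reaches both the body's start and the fresh accept: |closure| = 2 + 4 = 6
  (c ∪ b ∪ d)*c → |closure| = 6 + 1 = 7 (closure spills across the concat boundary because the left factor accepts ε)
  ((c ∪ b ∪ d)*c)* → new start has ε-edges to the inner start and to the new accept, so |closure| = 2 + 7 = 9
  ((c ∪ b ∪ d)*c)*b → the left operand accepts ε, so the closure extends into the next operand (via the concat ε-link); |closure| = 9 + 1 = 10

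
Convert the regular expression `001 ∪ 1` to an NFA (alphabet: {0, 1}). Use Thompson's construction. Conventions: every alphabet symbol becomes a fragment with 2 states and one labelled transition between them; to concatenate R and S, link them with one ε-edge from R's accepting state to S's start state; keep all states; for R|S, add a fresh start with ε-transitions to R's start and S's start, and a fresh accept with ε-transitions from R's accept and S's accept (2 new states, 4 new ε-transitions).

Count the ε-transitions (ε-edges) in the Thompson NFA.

6

Building bottom-up:
Each of the 4 symbol leaves contributes 0 ε-transitions.
  001 = 2 ε-transitions
  001 ∪ 1 = 6 ε-transitions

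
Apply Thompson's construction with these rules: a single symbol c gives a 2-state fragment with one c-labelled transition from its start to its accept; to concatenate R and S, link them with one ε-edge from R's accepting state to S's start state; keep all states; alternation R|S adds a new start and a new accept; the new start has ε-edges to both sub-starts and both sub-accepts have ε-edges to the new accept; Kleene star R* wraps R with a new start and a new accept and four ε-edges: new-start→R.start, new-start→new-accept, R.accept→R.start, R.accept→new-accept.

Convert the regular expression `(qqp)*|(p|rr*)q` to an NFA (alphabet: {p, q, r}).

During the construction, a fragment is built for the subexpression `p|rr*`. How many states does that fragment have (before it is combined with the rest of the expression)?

10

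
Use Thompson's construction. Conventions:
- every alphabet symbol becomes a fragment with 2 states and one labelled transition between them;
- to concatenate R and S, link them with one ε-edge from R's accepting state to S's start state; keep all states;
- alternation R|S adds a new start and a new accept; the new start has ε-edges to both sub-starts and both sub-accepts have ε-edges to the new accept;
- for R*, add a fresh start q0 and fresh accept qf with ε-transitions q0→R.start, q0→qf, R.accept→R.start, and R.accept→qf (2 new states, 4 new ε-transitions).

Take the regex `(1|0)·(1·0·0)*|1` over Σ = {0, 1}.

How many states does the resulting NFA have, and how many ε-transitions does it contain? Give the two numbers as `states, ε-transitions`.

18, 15

Bottom-up over the parse tree:
Each of the 6 symbol leaves contributes 2 states and 0 ε-transitions.
  1|0 = 6 states, 4 ε-transitions
  1·0·0 = 6 states, 2 ε-transitions
  (1·0·0)* = 8 states, 6 ε-transitions
  (1|0)·(1·0·0)* = 14 states, 11 ε-transitions
  (1|0)·(1·0·0)*|1 = 18 states, 15 ε-transitions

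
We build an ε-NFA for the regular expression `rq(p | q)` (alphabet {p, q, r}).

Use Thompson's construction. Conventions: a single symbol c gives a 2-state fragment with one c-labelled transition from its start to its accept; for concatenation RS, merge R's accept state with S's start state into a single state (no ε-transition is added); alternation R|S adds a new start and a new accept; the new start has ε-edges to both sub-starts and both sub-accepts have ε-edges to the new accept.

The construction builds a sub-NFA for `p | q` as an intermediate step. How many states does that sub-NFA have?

6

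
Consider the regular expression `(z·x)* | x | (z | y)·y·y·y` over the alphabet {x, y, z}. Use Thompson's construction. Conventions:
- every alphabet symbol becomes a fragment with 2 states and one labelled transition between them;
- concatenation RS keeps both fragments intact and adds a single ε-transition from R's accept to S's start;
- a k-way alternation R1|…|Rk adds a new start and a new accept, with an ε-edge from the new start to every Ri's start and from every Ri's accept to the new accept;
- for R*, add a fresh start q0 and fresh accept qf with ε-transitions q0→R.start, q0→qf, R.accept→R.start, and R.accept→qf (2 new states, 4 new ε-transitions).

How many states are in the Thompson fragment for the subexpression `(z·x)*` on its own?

6

Fragment for `(z·x)*`:
Each of the 2 symbol leaves contributes a 2-state fragment.
  z·x : 4 states
  (z·x)* : 6 states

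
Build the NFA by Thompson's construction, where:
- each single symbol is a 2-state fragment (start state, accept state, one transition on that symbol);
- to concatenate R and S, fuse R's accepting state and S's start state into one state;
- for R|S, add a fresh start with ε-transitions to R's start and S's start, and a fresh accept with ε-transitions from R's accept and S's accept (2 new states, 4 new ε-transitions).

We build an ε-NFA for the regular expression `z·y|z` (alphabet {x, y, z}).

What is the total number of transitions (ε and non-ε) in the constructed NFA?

Building bottom-up:
Each of the 3 symbol leaves contributes 1 transition (1 symbol, 0 ε).
  z·y → 2 transitions (2 symbol, 0 ε)
  z·y|z → 7 transitions (3 symbol, 4 ε)

7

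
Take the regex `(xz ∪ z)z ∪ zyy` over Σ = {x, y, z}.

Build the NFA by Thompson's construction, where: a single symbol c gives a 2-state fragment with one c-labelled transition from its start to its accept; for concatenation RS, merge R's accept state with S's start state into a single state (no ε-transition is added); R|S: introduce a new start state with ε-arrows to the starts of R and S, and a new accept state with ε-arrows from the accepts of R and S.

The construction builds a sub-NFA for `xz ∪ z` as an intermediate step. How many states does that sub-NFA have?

Fragment for `xz ∪ z`:
Each of the 3 symbol leaves contributes a 2-state fragment.
  xz → 3 states
  xz ∪ z → 7 states

7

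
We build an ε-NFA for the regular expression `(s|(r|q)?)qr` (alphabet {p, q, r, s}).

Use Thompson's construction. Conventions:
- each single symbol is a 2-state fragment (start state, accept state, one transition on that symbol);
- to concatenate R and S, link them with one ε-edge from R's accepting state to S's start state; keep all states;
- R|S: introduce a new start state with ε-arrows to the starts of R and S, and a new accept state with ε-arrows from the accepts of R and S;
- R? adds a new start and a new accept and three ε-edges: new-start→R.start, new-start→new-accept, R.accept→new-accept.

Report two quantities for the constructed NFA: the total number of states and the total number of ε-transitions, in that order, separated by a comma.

By structural recursion:
Each of the 5 symbol leaves contributes 2 states and 0 ε-transitions.
  r|q — 6 states, 4 ε-transitions
  (r|q)? — 8 states, 7 ε-transitions
  s|(r|q)? — 12 states, 11 ε-transitions
  (s|(r|q)?)qr — 16 states, 13 ε-transitions

16, 13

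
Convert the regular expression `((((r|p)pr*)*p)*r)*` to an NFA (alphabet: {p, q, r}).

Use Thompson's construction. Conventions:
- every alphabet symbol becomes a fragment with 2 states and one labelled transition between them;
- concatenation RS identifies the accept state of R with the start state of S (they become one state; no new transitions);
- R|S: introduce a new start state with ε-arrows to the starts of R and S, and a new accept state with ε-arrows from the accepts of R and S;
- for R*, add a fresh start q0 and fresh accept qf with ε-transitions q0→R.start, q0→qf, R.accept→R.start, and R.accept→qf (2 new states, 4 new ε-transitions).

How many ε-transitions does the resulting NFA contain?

Building bottom-up:
Each of the 6 symbol leaves contributes 0 ε-transitions.
  r|p : 4 ε-transitions
  r* : 4 ε-transitions
  (r|p)pr* : 8 ε-transitions
  ((r|p)pr*)* : 12 ε-transitions
  ((r|p)pr*)*p : 12 ε-transitions
  (((r|p)pr*)*p)* : 16 ε-transitions
  (((r|p)pr*)*p)*r : 16 ε-transitions
  ((((r|p)pr*)*p)*r)* : 20 ε-transitions

20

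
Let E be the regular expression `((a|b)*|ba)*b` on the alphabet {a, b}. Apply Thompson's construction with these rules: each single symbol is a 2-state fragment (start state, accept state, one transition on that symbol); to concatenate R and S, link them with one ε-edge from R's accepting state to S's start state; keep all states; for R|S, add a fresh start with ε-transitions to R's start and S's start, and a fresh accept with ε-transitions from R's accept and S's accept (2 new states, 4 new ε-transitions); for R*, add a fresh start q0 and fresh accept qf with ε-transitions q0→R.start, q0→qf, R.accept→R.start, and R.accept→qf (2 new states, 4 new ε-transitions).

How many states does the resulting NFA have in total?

18

Recursing over subexpressions:
Each of the 5 symbol leaves contributes a 2-state fragment.
  a|b → 6 states
  (a|b)* → 8 states
  ba → 4 states
  (a|b)*|ba → 14 states
  ((a|b)*|ba)* → 16 states
  ((a|b)*|ba)*b → 18 states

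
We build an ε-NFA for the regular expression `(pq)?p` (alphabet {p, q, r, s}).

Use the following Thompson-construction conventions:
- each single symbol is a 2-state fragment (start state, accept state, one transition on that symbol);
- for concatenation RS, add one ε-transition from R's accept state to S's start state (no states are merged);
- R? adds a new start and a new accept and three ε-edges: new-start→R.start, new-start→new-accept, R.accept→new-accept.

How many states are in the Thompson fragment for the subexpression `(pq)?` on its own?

Fragment for `(pq)?`:
Each of the 2 symbol leaves contributes a 2-state fragment.
  pq = 4 states
  (pq)? = 6 states

6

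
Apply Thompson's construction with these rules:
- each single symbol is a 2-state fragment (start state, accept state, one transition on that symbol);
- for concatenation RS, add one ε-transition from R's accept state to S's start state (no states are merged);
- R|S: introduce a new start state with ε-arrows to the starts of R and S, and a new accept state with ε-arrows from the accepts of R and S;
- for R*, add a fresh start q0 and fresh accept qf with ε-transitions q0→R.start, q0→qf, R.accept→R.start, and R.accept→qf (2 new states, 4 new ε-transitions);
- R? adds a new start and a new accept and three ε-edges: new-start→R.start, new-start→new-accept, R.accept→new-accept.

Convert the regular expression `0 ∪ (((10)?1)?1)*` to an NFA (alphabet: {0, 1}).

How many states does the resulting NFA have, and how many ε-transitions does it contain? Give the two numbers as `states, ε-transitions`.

18, 17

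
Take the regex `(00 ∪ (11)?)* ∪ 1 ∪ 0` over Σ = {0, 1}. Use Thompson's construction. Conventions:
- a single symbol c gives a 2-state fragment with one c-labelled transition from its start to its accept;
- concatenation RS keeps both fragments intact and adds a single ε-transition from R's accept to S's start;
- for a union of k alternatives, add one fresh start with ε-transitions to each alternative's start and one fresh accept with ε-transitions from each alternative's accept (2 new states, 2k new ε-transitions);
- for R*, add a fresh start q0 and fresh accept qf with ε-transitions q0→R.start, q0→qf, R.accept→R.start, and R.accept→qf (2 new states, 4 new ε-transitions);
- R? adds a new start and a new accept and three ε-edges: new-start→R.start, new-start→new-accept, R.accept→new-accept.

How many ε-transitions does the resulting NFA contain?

19

Building bottom-up:
Each of the 6 symbol leaves contributes 0 ε-transitions.
  00 — 1 ε-transition
  11 — 1 ε-transition
  (11)? — 4 ε-transitions
  00 ∪ (11)? — 9 ε-transitions
  (00 ∪ (11)?)* — 13 ε-transitions
  (00 ∪ (11)?)* ∪ 1 ∪ 0 — 19 ε-transitions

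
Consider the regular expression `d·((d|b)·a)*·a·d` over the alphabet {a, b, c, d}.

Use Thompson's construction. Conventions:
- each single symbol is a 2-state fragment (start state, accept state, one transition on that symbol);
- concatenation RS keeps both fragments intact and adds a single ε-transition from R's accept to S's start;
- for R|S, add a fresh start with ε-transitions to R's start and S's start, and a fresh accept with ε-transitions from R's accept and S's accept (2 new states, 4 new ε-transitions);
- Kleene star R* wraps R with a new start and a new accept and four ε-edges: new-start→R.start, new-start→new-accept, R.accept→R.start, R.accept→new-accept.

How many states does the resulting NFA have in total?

By structural recursion:
Each of the 6 symbol leaves contributes a 2-state fragment.
  d|b → 6 states
  (d|b)·a → 8 states
  ((d|b)·a)* → 10 states
  d·((d|b)·a)*·a·d → 16 states

16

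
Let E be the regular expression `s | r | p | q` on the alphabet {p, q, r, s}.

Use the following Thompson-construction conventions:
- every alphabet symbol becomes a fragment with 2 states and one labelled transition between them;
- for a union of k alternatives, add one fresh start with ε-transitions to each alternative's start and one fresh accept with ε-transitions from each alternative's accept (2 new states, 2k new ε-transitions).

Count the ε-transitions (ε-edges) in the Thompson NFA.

8

Building bottom-up:
Each of the 4 symbol leaves contributes 0 ε-transitions.
  s | r | p | q — 8 ε-transitions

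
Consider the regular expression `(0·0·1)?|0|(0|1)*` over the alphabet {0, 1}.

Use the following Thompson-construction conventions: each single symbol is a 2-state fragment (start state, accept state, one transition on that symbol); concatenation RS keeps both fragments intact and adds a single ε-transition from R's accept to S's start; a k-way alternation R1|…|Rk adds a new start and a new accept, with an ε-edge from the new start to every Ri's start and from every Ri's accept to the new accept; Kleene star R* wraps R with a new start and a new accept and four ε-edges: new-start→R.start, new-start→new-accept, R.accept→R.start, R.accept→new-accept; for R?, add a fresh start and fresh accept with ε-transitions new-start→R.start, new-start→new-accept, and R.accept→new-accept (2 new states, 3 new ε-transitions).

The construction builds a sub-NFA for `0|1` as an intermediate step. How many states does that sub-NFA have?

6

Fragment for `0|1`:
Each of the 2 symbol leaves contributes a 2-state fragment.
  0|1 — 6 states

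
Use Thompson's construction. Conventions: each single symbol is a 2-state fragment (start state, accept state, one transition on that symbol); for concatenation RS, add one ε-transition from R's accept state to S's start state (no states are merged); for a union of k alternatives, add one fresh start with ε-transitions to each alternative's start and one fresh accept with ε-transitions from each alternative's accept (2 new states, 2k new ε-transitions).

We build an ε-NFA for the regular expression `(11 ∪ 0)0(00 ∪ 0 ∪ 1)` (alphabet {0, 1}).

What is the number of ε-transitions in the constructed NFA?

Bottom-up over the parse tree:
Each of the 8 symbol leaves contributes 0 ε-transitions.
  11 = 1 ε-transition
  11 ∪ 0 = 5 ε-transitions
  00 = 1 ε-transition
  00 ∪ 0 ∪ 1 = 7 ε-transitions
  (11 ∪ 0)0(00 ∪ 0 ∪ 1) = 14 ε-transitions

14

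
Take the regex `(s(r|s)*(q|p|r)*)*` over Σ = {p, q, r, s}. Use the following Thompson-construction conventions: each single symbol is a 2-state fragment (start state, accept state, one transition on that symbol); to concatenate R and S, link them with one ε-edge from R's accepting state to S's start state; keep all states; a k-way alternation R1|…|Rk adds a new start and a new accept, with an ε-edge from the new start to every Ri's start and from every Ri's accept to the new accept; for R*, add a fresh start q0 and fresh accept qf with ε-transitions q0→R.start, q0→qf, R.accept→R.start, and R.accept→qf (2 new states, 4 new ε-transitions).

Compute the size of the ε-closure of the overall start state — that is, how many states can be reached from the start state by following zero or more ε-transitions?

3

Compute the ε-closure size of each fragment's start state recursively; a symbol fragment's start has no outgoing ε-edge, so its closure is just itself (size 1).
  r|s — |ε-closure| = 1 + 1 + 1 = 3 (the new accept is not ε-reachable since no branch accepts ε)
  (r|s)* — |ε-closure| = 1 (new start) + 3 (body) + 1 (new accept) = 5
  q|p|r — new start ε-reaches every alternative's start; none of them accept ε, so the new accept is not reached: |ε-closure| = 1 + 1 + 1 + 1 = 4
  (q|p|r)* — the star's fresh start ε-reaches both the body's start and the fresh accept: |ε-closure| = 2 + 4 = 6
  s(r|s)*(q|p|r)* — |ε-closure| equals the left operand's closure size = 1 (its accept is not ε-reachable, so the closure stops there)
  (s(r|s)*(q|p|r)*)* — the star's fresh start ε-reaches both the body's start and the fresh accept: |ε-closure| = 2 + 1 = 3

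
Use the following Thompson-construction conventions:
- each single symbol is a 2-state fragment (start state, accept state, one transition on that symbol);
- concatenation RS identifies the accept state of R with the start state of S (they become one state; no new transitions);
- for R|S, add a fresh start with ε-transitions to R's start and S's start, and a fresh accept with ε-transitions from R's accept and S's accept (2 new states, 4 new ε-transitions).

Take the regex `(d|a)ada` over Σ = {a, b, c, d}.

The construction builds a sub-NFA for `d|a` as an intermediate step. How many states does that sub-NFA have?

6

Fragment for `d|a`:
Each of the 2 symbol leaves contributes a 2-state fragment.
  d|a → 6 states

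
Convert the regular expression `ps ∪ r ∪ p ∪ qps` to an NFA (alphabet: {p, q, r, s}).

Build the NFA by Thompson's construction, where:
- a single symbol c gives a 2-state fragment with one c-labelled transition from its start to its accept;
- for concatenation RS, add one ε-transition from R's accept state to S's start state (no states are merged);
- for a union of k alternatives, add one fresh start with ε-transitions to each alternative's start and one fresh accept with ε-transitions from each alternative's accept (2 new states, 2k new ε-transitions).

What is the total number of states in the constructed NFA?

16

Recursing over subexpressions:
Each of the 7 symbol leaves contributes a 2-state fragment.
  ps — 4 states
  qps — 6 states
  ps ∪ r ∪ p ∪ qps — 16 states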